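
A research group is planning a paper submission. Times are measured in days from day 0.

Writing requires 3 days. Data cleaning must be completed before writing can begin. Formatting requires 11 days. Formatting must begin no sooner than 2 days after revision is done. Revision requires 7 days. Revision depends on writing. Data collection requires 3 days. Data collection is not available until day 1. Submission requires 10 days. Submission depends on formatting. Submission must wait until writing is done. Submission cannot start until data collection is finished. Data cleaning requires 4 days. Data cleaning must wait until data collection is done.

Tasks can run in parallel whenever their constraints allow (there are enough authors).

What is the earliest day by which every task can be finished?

Data collection cannot begin until its own release at day 1. It runs from day 1 to 1 + 3 = day 4.
Data cleaning cannot begin until data collection (finishes day 4). It runs from day 4 to 4 + 4 = day 8.
After data cleaning (finishes day 8), writing can start at day 8 and finishes at day 11.
After writing (finishes day 11), revision can start at day 11 and finishes at day 18.
Formatting cannot begin until revision (finishes day 18, plus 2-day gap → day 20). It runs from day 20 to 20 + 11 = day 31.
Submission has to wait for formatting (finishes day 31); writing (finishes day 11); data collection (finishes day 4). The latest of these is day 31, so submission runs day 31 to 31 + 10 = day 41.
All tasks are finished once the last one completes. Finish times: Data collection at 4, Data cleaning at 8, Writing at 11, Revision at 18, Formatting at 31, Submission at 41. The latest is day 41.

41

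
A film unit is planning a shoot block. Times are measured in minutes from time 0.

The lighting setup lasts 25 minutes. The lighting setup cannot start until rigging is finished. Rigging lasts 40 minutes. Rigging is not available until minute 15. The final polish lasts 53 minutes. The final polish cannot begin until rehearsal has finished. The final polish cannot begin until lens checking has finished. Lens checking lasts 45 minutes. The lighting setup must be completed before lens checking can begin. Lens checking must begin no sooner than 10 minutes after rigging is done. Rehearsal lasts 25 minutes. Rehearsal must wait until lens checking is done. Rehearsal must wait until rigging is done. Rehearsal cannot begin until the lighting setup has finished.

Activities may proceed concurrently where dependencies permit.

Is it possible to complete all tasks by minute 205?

Yes

Rigging cannot begin until its own release at minute 15. It runs from minute 15 to 15 + 40 = minute 55.
After rigging (finishes minute 55), the lighting setup can start at minute 55 and finishes at minute 80.
Lens checking cannot start until the lighting setup (finishes minute 80); rigging (finishes minute 55, plus 10-minute gap → minute 65). The controlling bound is minute 80, so lens checking finishes at 80 + 45 = minute 125.
For rehearsal: lens checking (finishes minute 125); rigging (finishes minute 55); the lighting setup (finishes minute 80). Taking the maximum gives a start of minute 125, and it finishes at 125 + 25 = minute 150.
The final polish cannot start until rehearsal (finishes minute 150); lens checking (finishes minute 125). The controlling bound is minute 150, so the final polish finishes at 150 + 53 = minute 203.
Every task is finished by minute 203, which is no later than the deadline of 205, so the schedule is feasible.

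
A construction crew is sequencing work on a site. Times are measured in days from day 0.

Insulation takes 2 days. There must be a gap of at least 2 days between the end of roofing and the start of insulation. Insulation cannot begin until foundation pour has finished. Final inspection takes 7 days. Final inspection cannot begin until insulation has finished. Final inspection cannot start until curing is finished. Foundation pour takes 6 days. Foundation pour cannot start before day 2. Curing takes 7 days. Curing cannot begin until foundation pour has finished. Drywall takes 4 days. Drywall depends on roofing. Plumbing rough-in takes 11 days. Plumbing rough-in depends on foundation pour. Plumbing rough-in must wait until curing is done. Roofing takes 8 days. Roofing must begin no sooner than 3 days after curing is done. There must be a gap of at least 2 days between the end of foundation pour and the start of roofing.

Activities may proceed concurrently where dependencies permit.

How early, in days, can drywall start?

Foundation pour cannot begin until its own release at day 2. It runs from day 2 to 2 + 6 = day 8.
Curing waits on foundation pour (finishes day 8), so it starts at day 8 and finishes at 8 + 7 = day 15.
Roofing cannot start until curing (finishes day 15, plus 3-day gap → day 18); foundation pour (finishes day 8, plus 2-day gap → day 10). The controlling bound is day 18, so roofing finishes at 18 + 8 = day 26.
Drywall waits on roofing (finishes day 26), so the earliest it can start is day 26.

26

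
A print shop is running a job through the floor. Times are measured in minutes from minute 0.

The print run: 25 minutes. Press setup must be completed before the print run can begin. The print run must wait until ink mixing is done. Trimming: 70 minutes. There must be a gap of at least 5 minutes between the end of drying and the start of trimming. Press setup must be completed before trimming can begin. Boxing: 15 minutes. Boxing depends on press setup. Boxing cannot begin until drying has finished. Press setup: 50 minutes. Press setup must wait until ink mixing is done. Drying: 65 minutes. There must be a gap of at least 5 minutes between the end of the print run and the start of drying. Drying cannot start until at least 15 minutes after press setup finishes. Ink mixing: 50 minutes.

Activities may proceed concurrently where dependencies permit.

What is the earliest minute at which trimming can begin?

Ink mixing has no prerequisites, so it starts at minute 0 and finishes at minute 50.
After ink mixing (finishes minute 50), press setup can start at minute 50 and finishes at minute 100.
The print run cannot start until press setup (finishes minute 100); ink mixing (finishes minute 50). The controlling bound is minute 100, so the print run finishes at 100 + 25 = minute 125.
Drying has to wait for the print run (finishes minute 125, plus 5-minute gap → minute 130); press setup (finishes minute 100, plus 15-minute gap → minute 115). The latest of these is minute 130, so drying runs minute 130 to 130 + 65 = minute 195.
Trimming waits on drying (finishes minute 195, plus 5-minute gap → minute 200); press setup (finishes minute 100). The latest of these is minute 200, which is the earliest trimming can start.

200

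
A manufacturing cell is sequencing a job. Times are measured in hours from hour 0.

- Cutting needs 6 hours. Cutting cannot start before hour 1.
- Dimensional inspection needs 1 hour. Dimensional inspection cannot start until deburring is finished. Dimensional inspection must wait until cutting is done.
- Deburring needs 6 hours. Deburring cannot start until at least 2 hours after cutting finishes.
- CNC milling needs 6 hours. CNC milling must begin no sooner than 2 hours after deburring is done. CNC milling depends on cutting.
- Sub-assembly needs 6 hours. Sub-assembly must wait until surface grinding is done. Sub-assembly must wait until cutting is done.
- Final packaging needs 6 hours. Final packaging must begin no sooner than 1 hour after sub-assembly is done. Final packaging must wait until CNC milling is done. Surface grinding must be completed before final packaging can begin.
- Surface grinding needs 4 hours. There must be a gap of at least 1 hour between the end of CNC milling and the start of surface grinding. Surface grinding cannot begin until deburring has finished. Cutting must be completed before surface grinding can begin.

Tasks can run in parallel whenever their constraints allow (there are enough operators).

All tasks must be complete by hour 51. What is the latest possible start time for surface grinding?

Final packaging has no dependents, so it just needs to finish by hour 51. Starting by 51 − 6 = hour 45 achieves that.
Sub-assembly feeds into final packaging (must start by hour 45, minus 1-hour gap → hour 44); so sub-assembly must finish by hour 44 and therefore start by hour 38.
For surface grinding: sub-assembly (must start by hour 38); final packaging (must start by hour 45). The most restrictive is hour 38; with a 4-hour duration, surface grinding must start by hour 34.

34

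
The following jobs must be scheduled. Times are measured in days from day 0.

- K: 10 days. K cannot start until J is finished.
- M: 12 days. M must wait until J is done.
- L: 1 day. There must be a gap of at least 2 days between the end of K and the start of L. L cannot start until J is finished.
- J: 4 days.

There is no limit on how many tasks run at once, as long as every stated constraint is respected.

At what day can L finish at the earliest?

17

Nothing blocks J, so it runs from day 0 to day 4.
After J (finishes day 4), K can start at day 4 and finishes at day 14.
L cannot start until K (finishes day 14, plus 2-day gap → day 16); J (finishes day 4). The controlling bound is day 16, so L finishes at 16 + 1 = day 17.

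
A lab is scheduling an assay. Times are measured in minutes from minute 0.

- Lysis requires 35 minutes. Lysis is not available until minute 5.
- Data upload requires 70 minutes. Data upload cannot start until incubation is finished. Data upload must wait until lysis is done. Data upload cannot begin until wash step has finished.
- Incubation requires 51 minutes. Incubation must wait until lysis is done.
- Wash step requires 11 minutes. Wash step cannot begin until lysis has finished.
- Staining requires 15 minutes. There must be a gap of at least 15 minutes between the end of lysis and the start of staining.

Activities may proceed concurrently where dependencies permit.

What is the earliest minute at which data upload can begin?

91

Lysis waits on its own release at minute 5, so it starts at minute 5 and finishes at 5 + 35 = minute 40.
Wash step waits on lysis (finishes minute 40), so it starts at minute 40 and finishes at 40 + 11 = minute 51.
Incubation cannot begin until lysis (finishes minute 40). It runs from minute 40 to 40 + 51 = minute 91.
Data upload waits on incubation (finishes minute 91); lysis (finishes minute 40); wash step (finishes minute 51). The latest of these is minute 91, which is the earliest data upload can start.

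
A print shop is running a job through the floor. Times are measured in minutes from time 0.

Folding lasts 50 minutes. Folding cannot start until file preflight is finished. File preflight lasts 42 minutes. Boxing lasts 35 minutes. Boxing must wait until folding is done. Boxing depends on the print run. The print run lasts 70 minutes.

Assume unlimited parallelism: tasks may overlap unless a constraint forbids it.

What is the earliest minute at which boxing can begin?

Nothing blocks the print run, so it runs from minute 0 to minute 70.
Nothing blocks file preflight, so it runs from minute 0 to minute 42.
After file preflight (finishes minute 42), folding can start at minute 42 and finishes at minute 92.
Boxing waits on folding (finishes minute 92); the print run (finishes minute 70). The latest of these is minute 92, which is the earliest boxing can start.

92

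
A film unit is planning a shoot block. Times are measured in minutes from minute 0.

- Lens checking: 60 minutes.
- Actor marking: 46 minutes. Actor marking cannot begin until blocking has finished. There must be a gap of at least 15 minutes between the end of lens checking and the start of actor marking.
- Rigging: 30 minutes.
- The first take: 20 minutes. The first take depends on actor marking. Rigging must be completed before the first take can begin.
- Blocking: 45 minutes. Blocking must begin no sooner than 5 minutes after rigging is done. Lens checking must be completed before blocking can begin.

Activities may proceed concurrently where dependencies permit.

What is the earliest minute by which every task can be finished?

171

Nothing blocks lens checking, so it runs from minute 0 to minute 60.
Nothing blocks rigging, so it runs from minute 0 to minute 30.
Blocking needs all of rigging (finishes minute 30, plus 5-minute gap → minute 35); lens checking (finishes minute 60). That puts its earliest start at minute 60; it finishes at 60 + 45 = minute 105.
For actor marking: blocking (finishes minute 105); lens checking (finishes minute 60, plus 15-minute gap → minute 75). Taking the maximum gives a start of minute 105, and it finishes at 105 + 46 = minute 151.
The first take needs all of actor marking (finishes minute 151); rigging (finishes minute 30). That puts its earliest start at minute 151; it finishes at 151 + 20 = minute 171.
All tasks are finished once the last one completes. Finish times: Rigging at 30, Lens checking at 60, Blocking at 105, Actor marking at 151, The first take at 171. The latest is minute 171.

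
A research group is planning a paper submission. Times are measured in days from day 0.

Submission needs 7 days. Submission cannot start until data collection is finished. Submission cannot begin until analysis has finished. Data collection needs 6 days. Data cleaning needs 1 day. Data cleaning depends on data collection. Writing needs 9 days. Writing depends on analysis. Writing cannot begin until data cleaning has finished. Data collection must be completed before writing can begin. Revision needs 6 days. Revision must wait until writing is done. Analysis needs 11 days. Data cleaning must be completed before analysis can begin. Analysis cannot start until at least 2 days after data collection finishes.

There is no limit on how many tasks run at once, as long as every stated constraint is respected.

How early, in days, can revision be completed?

Data collection can start immediately at day 0; it finishes at day 6.
Data cleaning waits on data collection (finishes day 6), so it starts at day 6 and finishes at 6 + 1 = day 7.
Analysis cannot start until data cleaning (finishes day 7); data collection (finishes day 6, plus 2-day gap → day 8). The controlling bound is day 8, so analysis finishes at 8 + 11 = day 19.
Writing needs all of analysis (finishes day 19); data cleaning (finishes day 7); data collection (finishes day 6). That puts its earliest start at day 19; it finishes at 19 + 9 = day 28.
After writing (finishes day 28), revision can start at day 28 and finishes at day 34.

34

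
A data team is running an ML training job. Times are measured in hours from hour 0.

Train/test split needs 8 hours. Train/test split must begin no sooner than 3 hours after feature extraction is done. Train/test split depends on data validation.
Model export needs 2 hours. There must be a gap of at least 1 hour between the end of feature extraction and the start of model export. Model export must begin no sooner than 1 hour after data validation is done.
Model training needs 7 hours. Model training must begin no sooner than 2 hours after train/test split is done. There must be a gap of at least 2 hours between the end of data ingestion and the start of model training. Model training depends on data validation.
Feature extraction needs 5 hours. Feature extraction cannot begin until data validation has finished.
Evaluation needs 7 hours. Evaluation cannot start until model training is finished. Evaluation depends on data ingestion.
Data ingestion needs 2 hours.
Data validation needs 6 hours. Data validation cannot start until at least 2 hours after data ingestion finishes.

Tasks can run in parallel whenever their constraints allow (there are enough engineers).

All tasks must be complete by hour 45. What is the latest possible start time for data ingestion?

Evaluation has no dependents, so it just needs to finish by hour 45. Starting by 45 − 7 = hour 38 achieves that.
Model training has to be done before evaluation (must start by hour 38). That means finishing by hour 38, i.e. starting by 38 − 7 = hour 31.
Train/test split feeds into model training (must start by hour 31, minus 2-hour gap → hour 29); so train/test split must finish by hour 29 and therefore start by hour 21.
Model export has no dependents, so it just needs to finish by hour 45. Starting by 45 − 2 = hour 43 achieves that.
For feature extraction: train/test split (must start by hour 21, minus 3-hour gap → hour 18); model export (must start by hour 43, minus 1-hour gap → hour 42). The most restrictive is hour 18; with a 5-hour duration, feature extraction must start by hour 13.
Data validation has several dependents: feature extraction (must start by hour 13); train/test split (must start by hour 21); model training (must start by hour 31); model export (must start by hour 43, minus 1-hour gap → hour 42). The earliest of those limits is hour 13, so data validation must start by 13 − 6 = hour 7.
Data ingestion must finish in time for data validation (must start by hour 7, minus 2-hour gap → hour 5); model training (must start by hour 31, minus 2-hour gap → hour 29); evaluation (must start by hour 38). The tightest is hour 5, so data ingestion must start by 5 − 2 = hour 3.

3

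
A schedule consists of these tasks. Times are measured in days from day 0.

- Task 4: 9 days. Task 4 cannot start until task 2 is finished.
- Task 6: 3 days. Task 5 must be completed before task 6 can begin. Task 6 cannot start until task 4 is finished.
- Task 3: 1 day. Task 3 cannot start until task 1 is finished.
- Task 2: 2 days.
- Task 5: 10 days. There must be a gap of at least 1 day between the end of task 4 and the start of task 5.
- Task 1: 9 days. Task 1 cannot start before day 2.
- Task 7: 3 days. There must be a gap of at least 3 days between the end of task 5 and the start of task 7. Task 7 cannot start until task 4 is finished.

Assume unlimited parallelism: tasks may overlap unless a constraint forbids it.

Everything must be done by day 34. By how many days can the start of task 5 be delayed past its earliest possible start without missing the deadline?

6

Task 2 can start immediately at day 0; it finishes at day 2.
Task 4 waits on task 2 (finishes day 2), so it starts at day 2 and finishes at 2 + 9 = day 11.
After task 4 (finishes day 11, plus 1-day gap → day 12), task 5 can start at day 12 and finishes at day 22.

Working backward from the deadline:
Nothing follows task 6; the deadline of day 34 is its only limit. It must start by 34 − 3 = day 31.
To finish by day 34, task 7 (duration 3) must start no later than day 31.
Task 5 has several dependents: task 6 (must start by day 31); task 7 (must start by day 31, minus 3-day gap → day 28). The earliest of those limits is day 28, so task 5 must start by 28 − 10 = day 18.
So task 5 can start as early as day 12 and as late as day 18, giving 18 − 12 = 6 days of slack.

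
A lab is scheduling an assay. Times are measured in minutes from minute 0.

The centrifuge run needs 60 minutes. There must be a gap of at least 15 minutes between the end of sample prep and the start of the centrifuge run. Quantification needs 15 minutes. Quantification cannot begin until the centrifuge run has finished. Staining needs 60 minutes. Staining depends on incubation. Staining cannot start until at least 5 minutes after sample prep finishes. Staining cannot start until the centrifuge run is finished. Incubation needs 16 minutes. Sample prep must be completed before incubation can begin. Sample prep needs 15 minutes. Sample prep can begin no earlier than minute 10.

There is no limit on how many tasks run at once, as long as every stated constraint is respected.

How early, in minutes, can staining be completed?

160

After its own release at minute 10, sample prep can start at minute 10 and finishes at minute 25.
The centrifuge run cannot begin until sample prep (finishes minute 25, plus 15-minute gap → minute 40). It runs from minute 40 to 40 + 60 = minute 100.
After sample prep (finishes minute 25), incubation can start at minute 25 and finishes at minute 41.
Staining has to wait for incubation (finishes minute 41); sample prep (finishes minute 25, plus 5-minute gap → minute 30); the centrifuge run (finishes minute 100). The latest of these is minute 100, so staining runs minute 100 to 100 + 60 = minute 160.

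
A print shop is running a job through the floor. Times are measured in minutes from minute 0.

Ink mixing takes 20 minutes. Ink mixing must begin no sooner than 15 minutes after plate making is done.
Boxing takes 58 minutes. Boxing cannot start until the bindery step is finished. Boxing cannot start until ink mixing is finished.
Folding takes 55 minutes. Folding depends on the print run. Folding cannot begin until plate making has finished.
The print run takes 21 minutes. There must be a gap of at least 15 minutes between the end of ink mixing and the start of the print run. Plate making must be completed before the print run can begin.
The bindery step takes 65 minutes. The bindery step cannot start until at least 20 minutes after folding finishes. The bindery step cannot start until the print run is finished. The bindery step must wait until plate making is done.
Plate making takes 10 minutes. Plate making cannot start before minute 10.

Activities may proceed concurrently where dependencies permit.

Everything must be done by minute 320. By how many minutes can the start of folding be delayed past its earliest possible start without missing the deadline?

Plate making waits on its own release at minute 10, so it starts at minute 10 and finishes at 10 + 10 = minute 20.
Ink mixing cannot begin until plate making (finishes minute 20, plus 15-minute gap → minute 35). It runs from minute 35 to 35 + 20 = minute 55.
For the print run: ink mixing (finishes minute 55, plus 15-minute gap → minute 70); plate making (finishes minute 20). Taking the maximum gives a start of minute 70, and it finishes at 70 + 21 = minute 91.
Folding cannot start until the print run (finishes minute 91); plate making (finishes minute 20). The controlling bound is minute 91, so folding finishes at 91 + 55 = minute 146.

Working backward from the deadline:
Boxing must finish by minute 320; it takes 58 minutes, so it must start by 320 − 58 = minute 262.
Since boxing (must start by minute 262) depends on it, the bindery step must finish by minute 262. Backing off its 65-minute duration gives a latest start of minute 197.
Folding must finish before the bindery step (must start by minute 197, minus 20-minute gap → minute 177). With a 55-minute duration, folding must start by 177 − 55 = minute 122.
So folding can start as early as minute 91 and as late as minute 122, giving 122 − 91 = 31 minutes of slack.

31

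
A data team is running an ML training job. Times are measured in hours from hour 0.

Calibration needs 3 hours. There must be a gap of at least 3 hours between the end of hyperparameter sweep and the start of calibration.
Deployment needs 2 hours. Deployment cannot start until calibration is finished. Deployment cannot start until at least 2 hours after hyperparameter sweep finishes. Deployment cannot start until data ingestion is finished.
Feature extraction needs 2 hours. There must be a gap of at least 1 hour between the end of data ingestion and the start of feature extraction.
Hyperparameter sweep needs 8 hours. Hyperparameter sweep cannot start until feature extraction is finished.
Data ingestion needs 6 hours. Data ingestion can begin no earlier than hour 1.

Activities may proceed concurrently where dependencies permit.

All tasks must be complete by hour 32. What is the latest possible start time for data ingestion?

7

Nothing follows deployment; the deadline of hour 32 is its only limit. It must start by 32 − 2 = hour 30.
Calibration has to be done before deployment (must start by hour 30). That means finishing by hour 30, i.e. starting by 30 − 3 = hour 27.
Hyperparameter sweep feeds calibration (must start by hour 27, minus 3-hour gap → hour 24); deployment (must start by hour 30, minus 2-hour gap → hour 28). Taking the minimum, hyperparameter sweep must finish by hour 24 and start by 24 − 8 = hour 16.
Feature extraction has to be done before hyperparameter sweep (must start by hour 16). That means finishing by hour 16, i.e. starting by 16 − 2 = hour 14.
Data ingestion feeds feature extraction (must start by hour 14, minus 1-hour gap → hour 13); deployment (must start by hour 30). Taking the minimum, data ingestion must finish by hour 13 and start by 13 − 6 = hour 7.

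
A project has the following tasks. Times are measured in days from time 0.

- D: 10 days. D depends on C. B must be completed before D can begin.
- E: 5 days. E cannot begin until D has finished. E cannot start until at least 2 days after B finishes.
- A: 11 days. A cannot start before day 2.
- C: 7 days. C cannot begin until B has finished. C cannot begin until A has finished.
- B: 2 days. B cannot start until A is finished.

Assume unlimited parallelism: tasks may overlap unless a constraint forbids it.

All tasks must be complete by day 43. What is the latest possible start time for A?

8

E has no dependents, so it just needs to finish by day 43. Starting by 43 − 5 = day 38 achieves that.
Since E (must start by day 38) depends on it, D must finish by day 38. Backing off its 10-day duration gives a latest start of day 28.
C must finish before D (must start by day 28). With a 7-day duration, C must start by 28 − 7 = day 21.
B must finish in time for C (must start by day 21); D (must start by day 28); E (must start by day 38, minus 2-day gap → day 36). The tightest is day 21, so B must start by 21 − 2 = day 19.
A must finish in time for B (must start by day 19); C (must start by day 21). The tightest is day 19, so A must start by 19 − 11 = day 8.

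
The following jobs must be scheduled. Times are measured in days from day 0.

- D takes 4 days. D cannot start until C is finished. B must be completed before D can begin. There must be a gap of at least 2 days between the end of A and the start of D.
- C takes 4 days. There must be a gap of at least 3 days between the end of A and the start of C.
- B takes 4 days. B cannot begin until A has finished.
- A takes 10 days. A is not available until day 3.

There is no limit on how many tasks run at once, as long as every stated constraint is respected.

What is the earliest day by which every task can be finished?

24

A waits on its own release at day 3, so it starts at day 3 and finishes at 3 + 10 = day 13.
C cannot begin until A (finishes day 13, plus 3-day gap → day 16). It runs from day 16 to 16 + 4 = day 20.
B waits on A (finishes day 13), so it starts at day 13 and finishes at 13 + 4 = day 17.
D has to wait for C (finishes day 20); B (finishes day 17); A (finishes day 13, plus 2-day gap → day 15). The latest of these is day 20, so D runs day 20 to 20 + 4 = day 24.
All tasks are finished once the last one completes. Finish times: A at 13, B at 17, C at 20, D at 24. The latest is day 24.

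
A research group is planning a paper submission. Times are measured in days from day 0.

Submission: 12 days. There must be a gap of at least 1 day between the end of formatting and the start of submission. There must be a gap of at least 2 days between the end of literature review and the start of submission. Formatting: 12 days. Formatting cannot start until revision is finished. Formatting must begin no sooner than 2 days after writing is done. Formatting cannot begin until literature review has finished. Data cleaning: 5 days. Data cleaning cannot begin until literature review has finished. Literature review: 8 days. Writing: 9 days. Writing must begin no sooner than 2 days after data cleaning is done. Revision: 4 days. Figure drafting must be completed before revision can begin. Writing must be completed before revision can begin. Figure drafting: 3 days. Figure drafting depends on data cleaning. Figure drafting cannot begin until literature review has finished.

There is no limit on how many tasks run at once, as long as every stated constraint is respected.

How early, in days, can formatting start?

28

Nothing blocks literature review, so it runs from day 0 to day 8.
Data cleaning waits on literature review (finishes day 8), so it starts at day 8 and finishes at 8 + 5 = day 13.
After data cleaning (finishes day 13, plus 2-day gap → day 15), writing can start at day 15 and finishes at day 24.
Figure drafting has to wait for data cleaning (finishes day 13); literature review (finishes day 8). The latest of these is day 13, so figure drafting runs day 13 to 13 + 3 = day 16.
For revision: figure drafting (finishes day 16); writing (finishes day 24). Taking the maximum gives a start of day 24, and it finishes at 24 + 4 = day 28.
Formatting waits on revision (finishes day 28); writing (finishes day 24, plus 2-day gap → day 26); literature review (finishes day 8). The latest of these is day 28, which is the earliest formatting can start.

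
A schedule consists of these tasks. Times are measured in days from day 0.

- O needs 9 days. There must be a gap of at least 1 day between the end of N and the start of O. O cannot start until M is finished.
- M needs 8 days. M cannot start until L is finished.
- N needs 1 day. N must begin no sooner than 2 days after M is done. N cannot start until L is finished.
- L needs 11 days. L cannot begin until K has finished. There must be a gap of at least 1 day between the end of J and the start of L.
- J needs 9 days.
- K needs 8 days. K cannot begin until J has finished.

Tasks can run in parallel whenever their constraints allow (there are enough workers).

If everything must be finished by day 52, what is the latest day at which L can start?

Nothing follows O; the deadline of day 52 is its only limit. It must start by 52 − 9 = day 43.
N feeds into O (must start by day 43, minus 1-day gap → day 42); so N must finish by day 42 and therefore start by day 41.
M has several dependents: N (must start by day 41, minus 2-day gap → day 39); O (must start by day 43). The earliest of those limits is day 39, so M must start by 39 − 8 = day 31.
L has several dependents: M (must start by day 31); N (must start by day 41). The earliest of those limits is day 31, so L must start by 31 − 11 = day 20.

20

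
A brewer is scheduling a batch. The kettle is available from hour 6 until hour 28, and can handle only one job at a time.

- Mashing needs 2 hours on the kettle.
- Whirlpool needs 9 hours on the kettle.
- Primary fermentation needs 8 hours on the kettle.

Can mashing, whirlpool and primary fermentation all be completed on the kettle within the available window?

The kettle window is 28 − 6 = 22 hours.
Running back to back, the jobs need 2 + 9 + 8 = 19 hours on the kettle.
Since 19 ≤ 22, they fit within the window.

Yes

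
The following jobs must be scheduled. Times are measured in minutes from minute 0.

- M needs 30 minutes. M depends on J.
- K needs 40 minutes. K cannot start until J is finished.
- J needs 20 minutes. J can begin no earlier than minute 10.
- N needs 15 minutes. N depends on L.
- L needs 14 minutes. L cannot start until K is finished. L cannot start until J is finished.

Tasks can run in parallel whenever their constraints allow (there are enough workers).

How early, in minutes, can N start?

84

J cannot begin until its own release at minute 10. It runs from minute 10 to 10 + 20 = minute 30.
K waits on J (finishes minute 30), so it starts at minute 30 and finishes at 30 + 40 = minute 70.
For L: K (finishes minute 70); J (finishes minute 30). Taking the maximum gives a start of minute 70, and it finishes at 70 + 14 = minute 84.
N waits on L (finishes minute 84), so the earliest it can start is minute 84.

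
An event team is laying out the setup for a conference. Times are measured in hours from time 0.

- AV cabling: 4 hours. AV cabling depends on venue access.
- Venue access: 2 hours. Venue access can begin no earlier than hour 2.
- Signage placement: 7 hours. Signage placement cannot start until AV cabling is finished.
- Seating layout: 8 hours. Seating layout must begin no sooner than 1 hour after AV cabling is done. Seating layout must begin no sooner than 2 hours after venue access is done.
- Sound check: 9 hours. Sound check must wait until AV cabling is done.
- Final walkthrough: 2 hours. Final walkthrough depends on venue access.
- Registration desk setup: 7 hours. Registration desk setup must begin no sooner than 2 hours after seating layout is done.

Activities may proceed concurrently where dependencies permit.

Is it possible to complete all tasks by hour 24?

No

Venue access cannot begin until its own release at hour 2. It runs from hour 2 to 2 + 2 = hour 4.
After venue access (finishes hour 4), final walkthrough can start at hour 4 and finishes at hour 6.
AV cabling waits on venue access (finishes hour 4), so it starts at hour 4 and finishes at 4 + 4 = hour 8.
After AV cabling (finishes hour 8), sound check can start at hour 8 and finishes at hour 17.
After AV cabling (finishes hour 8), signage placement can start at hour 8 and finishes at hour 15.
Seating layout needs all of AV cabling (finishes hour 8, plus 1-hour gap → hour 9); venue access (finishes hour 4, plus 2-hour gap → hour 6). That puts its earliest start at hour 9; it finishes at 9 + 8 = hour 17.
After seating layout (finishes hour 17, plus 2-hour gap → hour 19), registration desk setup can start at hour 19 and finishes at hour 26.
The earliest everything can be done is hour 26, which is after the deadline of 24, so it is not possible.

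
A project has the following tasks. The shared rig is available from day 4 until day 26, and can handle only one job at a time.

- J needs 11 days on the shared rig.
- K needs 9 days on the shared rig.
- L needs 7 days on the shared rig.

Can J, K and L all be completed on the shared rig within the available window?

The shared rig window is 26 − 4 = 22 days.
Running back to back, the jobs need 11 + 9 + 7 = 27 days on the shared rig.
Since 27 > 22, they cannot all fit.

No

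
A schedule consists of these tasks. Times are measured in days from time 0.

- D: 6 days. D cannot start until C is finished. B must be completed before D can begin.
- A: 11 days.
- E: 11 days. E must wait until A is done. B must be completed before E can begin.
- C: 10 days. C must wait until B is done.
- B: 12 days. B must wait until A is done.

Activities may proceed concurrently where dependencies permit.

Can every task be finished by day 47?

A can start immediately at day 0; it finishes at day 11.
After A (finishes day 11), B can start at day 11 and finishes at day 23.
E cannot start until A (finishes day 11); B (finishes day 23). The controlling bound is day 23, so E finishes at 23 + 11 = day 34.
C cannot begin until B (finishes day 23). It runs from day 23 to 23 + 10 = day 33.
D cannot start until C (finishes day 33); B (finishes day 23). The controlling bound is day 33, so D finishes at 33 + 6 = day 39.
Every task is finished by day 39, which is no later than the deadline of 47, so the schedule is feasible.

Yes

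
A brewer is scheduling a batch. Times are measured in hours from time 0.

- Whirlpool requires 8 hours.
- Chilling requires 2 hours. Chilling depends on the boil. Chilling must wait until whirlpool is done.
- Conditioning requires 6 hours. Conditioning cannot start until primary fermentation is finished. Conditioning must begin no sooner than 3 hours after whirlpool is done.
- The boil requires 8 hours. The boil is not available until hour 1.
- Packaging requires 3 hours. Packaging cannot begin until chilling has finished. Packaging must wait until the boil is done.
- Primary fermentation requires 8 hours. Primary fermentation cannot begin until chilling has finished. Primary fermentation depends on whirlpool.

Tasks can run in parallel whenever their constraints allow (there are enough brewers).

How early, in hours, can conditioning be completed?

25

Whirlpool can start immediately at hour 0; it finishes at hour 8.
The boil cannot begin until its own release at hour 1. It runs from hour 1 to 1 + 8 = hour 9.
Chilling cannot start until the boil (finishes hour 9); whirlpool (finishes hour 8). The controlling bound is hour 9, so chilling finishes at 9 + 2 = hour 11.
Primary fermentation needs all of chilling (finishes hour 11); whirlpool (finishes hour 8). That puts its earliest start at hour 11; it finishes at 11 + 8 = hour 19.
Conditioning has to wait for primary fermentation (finishes hour 19); whirlpool (finishes hour 8, plus 3-hour gap → hour 11). The latest of these is hour 19, so conditioning runs hour 19 to 19 + 6 = hour 25.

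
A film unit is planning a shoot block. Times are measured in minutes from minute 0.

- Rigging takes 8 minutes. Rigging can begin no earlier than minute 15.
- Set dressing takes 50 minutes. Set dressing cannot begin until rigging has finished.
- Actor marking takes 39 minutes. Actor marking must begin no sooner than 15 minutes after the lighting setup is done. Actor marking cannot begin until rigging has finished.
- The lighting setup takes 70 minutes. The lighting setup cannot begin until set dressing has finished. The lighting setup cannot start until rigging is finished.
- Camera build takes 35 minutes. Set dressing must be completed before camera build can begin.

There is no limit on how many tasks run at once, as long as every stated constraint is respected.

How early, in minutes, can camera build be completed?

108

Rigging cannot begin until its own release at minute 15. It runs from minute 15 to 15 + 8 = minute 23.
Set dressing cannot begin until rigging (finishes minute 23). It runs from minute 23 to 23 + 50 = minute 73.
Camera build cannot begin until set dressing (finishes minute 73). It runs from minute 73 to 73 + 35 = minute 108.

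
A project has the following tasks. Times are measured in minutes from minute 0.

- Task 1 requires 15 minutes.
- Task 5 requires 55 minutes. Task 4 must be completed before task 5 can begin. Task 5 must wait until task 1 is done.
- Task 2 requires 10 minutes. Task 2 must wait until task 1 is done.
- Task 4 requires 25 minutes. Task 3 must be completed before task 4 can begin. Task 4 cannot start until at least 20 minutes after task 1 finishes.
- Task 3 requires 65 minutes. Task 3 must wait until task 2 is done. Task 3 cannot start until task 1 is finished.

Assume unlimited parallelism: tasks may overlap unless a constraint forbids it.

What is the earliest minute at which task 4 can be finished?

Task 1 has no prerequisites, so it starts at minute 0 and finishes at minute 15.
Task 2 waits on task 1 (finishes minute 15), so it starts at minute 15 and finishes at 15 + 10 = minute 25.
Task 3 has to wait for task 2 (finishes minute 25); task 1 (finishes minute 15). The latest of these is minute 25, so task 3 runs minute 25 to 25 + 65 = minute 90.
Task 4 cannot start until task 3 (finishes minute 90); task 1 (finishes minute 15, plus 20-minute gap → minute 35). The controlling bound is minute 90, so task 4 finishes at 90 + 25 = minute 115.

115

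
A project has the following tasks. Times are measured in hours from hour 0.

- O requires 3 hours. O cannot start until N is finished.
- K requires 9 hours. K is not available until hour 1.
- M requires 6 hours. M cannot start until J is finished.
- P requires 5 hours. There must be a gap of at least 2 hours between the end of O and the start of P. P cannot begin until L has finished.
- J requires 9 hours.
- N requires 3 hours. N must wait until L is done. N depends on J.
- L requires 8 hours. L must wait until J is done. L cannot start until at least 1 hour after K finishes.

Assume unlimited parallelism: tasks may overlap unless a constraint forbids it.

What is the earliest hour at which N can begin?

19

After its own release at hour 1, K can start at hour 1 and finishes at hour 10.
J has no prerequisites, so it starts at hour 0 and finishes at hour 9.
L has to wait for J (finishes hour 9); K (finishes hour 10, plus 1-hour gap → hour 11). The latest of these is hour 11, so L runs hour 11 to 11 + 8 = hour 19.
N waits on L (finishes hour 19); J (finishes hour 9). The latest of these is hour 19, which is the earliest N can start.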